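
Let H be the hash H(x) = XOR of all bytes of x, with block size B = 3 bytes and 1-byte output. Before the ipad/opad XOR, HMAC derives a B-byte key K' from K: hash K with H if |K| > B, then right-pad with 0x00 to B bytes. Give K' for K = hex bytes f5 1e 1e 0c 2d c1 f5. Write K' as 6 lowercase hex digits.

e00000

|K| = 7 > B = 3, so first hash the key.
H(K): XOR f5⊕1e⊕1e⊕0c⊕2d⊕c1⊕f5 = e0.
Zero-pad H(K) = e0 to 3 bytes: K' = e0 00 00.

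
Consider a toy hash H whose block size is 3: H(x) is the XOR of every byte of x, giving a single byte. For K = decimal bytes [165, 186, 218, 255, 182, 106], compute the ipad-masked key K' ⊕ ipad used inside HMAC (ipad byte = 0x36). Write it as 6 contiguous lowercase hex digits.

d03636

Key decimal bytes [165, 186, 218, 255, 182, 106] = a5 ba da ff b6 6a is 6 bytes > B = 3, so hash it first: H(key) = e6, then zero-pad to 3 bytes: K' = e6 00 00.
XOR each byte with 0x36: e6⊕36=d0, 00⊕36=36, 00⊕36=36.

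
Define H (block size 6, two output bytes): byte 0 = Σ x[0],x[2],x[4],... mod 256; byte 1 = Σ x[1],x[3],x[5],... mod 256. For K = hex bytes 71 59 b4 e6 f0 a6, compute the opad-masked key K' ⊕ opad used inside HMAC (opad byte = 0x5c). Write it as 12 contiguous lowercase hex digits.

Key hex bytes 71 59 b4 e6 f0 a6 is exactly B = 6 bytes: K' = 71 59 b4 e6 f0 a6.
XOR each byte with 0x5c: 71⊕5c=2d, 59⊕5c=05, b4⊕5c=e8, e6⊕5c=ba, f0⊕5c=ac, a6⊕5c=fa.

2d05e8baacfa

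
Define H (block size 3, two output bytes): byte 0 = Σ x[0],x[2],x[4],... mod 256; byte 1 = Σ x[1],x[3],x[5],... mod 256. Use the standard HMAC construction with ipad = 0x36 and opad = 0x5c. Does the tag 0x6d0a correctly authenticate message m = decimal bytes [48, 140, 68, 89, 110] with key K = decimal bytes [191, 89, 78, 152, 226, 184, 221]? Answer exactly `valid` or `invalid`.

valid

Key decimal bytes [191, 89, 78, 152, 226, 184, 221] = bf 59 4e 98 e2 b8 dd is 7 bytes > B = 3, so hash it first: H(key) = cc a9, then zero-pad to 3 bytes: K' = cc a9 00.
K' ⊕ ipad = fa 9f 36; K' ⊕ opad = 90 f5 5c.
Inner hash: even-index sum = 533 mod 256 = 21; odd-index sum = 385 mod 256 = 129 → 15 81.
Outer hash (recomputed tag): even-index sum = 365 mod 256 = 109; odd-index sum = 266 mod 256 = 10 → 6d 0a.
Recomputed tag = 6d0a; claimed = 6d0a → match.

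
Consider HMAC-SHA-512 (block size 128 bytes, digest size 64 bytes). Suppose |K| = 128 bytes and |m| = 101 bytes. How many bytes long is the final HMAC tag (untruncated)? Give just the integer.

64

The tag is one SHA-512 digest: 64 bytes.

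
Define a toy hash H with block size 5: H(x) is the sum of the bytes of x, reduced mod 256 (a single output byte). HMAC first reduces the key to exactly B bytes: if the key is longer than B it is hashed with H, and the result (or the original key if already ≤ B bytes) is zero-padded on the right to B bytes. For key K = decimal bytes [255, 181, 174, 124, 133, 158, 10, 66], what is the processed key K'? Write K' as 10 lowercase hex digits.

4d00000000

|K| = 8 > B = 5, so first hash the key.
H(K): sum = 255+181+174+124+133+158+10+66 = 1101; mod 256 = 77 → 4d.
Zero-pad H(K) = 4d to 5 bytes: K' = 4d 00 00 00 00.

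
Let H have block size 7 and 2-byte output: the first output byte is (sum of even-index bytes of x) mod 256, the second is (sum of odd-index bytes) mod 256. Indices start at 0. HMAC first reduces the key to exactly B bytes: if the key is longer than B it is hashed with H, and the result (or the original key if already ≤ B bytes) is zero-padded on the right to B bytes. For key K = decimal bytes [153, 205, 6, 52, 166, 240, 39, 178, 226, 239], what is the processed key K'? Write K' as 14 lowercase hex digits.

|K| = 10 > B = 7, so first hash the key.
H(K): even-index sum = 590 mod 256 = 78; odd-index sum = 914 mod 256 = 146 → 4e 92.
Zero-pad H(K) = 4e 92 to 7 bytes: K' = 4e 92 00 00 00 00 00.

4e920000000000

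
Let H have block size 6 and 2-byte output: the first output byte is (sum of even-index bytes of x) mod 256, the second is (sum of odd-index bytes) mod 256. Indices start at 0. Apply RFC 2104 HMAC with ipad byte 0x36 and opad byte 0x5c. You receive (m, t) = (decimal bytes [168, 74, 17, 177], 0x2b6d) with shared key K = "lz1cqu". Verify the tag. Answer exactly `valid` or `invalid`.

Key "lz1cqu" = 6c 7a 31 63 71 75 is exactly B = 6 bytes: K' = 6c 7a 31 63 71 75.
K' ⊕ ipad = 5a 4c 07 55 47 43; K' ⊕ opad = 30 26 6d 3f 2d 29.
Inner hash: even-index sum = 353 mod 256 = 97; odd-index sum = 479 mod 256 = 223 → 61 df.
Outer hash (recomputed tag): even-index sum = 299 mod 256 = 43; odd-index sum = 365 mod 256 = 109 → 2b 6d.
Recomputed tag = 2b6d; claimed = 2b6d → match.

valid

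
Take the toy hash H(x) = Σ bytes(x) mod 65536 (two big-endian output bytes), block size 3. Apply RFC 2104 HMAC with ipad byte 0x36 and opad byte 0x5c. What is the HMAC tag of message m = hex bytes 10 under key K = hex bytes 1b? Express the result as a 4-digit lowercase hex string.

01a8

Key hex bytes 1b is 1 byte ≤ B = 3; zero-pad to 3 bytes: K' = 1b 00 00.
K' ⊕ ipad = 2d 36 36.  K' ⊕ opad = 47 5c 5c.
Inner input = (K'⊕ipad) ∥ m = 2d 36 36 ∥ 10.
Inner hash: sum = 45+54+54+16 = 169 → 00 a9.
Outer input = (K'⊕opad) ∥ inner = 47 5c 5c ∥ 00 a9.
Outer hash (tag): sum = 71+92+92+0+169 = 424 → 01 a8.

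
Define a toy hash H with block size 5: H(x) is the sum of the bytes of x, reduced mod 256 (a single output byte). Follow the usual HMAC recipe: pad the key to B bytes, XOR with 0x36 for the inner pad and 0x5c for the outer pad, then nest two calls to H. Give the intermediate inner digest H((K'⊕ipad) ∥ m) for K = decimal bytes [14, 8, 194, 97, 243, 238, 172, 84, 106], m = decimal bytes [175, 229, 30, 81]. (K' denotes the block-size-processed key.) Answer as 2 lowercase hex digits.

8d

Key decimal bytes [14, 8, 194, 97, 243, 238, 172, 84, 106] = 0e 08 c2 61 f3 ee ac 54 6a is 9 bytes > B = 5, so hash it first: H(key) = 84, then zero-pad to 5 bytes: K' = 84 00 00 00 00.
K' ⊕ ipad = b2 36 36 36 36.
Inner input = b2 36 36 36 36 ∥ af e5 1e 51.
Inner hash: sum = 178+54+54+54+54+175+229+30+81 = 909; mod 256 = 141 → 8d.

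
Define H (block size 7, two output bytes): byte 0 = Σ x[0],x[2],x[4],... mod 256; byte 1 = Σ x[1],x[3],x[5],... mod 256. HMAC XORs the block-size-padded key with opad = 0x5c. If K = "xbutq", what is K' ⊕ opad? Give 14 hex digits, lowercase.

243e29282d5c5c

Key "xbutq" = 78 62 75 74 71 is 5 bytes ≤ B = 7; zero-pad to 7 bytes: K' = 78 62 75 74 71 00 00.
XOR each byte with 0x5c: 78⊕5c=24, 62⊕5c=3e, 75⊕5c=29, 74⊕5c=28, 71⊕5c=2d, 00⊕5c=5c, 00⊕5c=5c.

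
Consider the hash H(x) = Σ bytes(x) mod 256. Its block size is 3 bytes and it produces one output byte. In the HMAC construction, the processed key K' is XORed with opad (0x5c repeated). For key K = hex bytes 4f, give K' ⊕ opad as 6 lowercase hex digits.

135c5c

Key hex bytes 4f is 1 byte ≤ B = 3; zero-pad to 3 bytes: K' = 4f 00 00.
XOR each byte with 0x5c: 4f⊕5c=13, 00⊕5c=5c, 00⊕5c=5c.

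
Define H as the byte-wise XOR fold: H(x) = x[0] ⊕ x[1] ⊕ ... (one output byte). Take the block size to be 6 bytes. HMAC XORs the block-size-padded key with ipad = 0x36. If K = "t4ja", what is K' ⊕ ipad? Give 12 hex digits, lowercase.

Key "t4ja" = 74 34 6a 61 is 4 bytes ≤ B = 6; zero-pad to 6 bytes: K' = 74 34 6a 61 00 00.
XOR each byte with 0x36: 74⊕36=42, 34⊕36=02, 6a⊕36=5c, 61⊕36=57, 00⊕36=36, 00⊕36=36.

42025c573636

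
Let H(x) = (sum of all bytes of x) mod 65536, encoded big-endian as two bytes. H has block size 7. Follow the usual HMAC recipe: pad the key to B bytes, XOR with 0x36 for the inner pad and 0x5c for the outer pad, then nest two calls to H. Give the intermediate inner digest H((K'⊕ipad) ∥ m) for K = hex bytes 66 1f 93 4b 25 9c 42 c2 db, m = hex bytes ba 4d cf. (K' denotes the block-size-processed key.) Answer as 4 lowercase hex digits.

034b

Key hex bytes 66 1f 93 4b 25 9c 42 c2 db is 9 bytes > B = 7, so hash it first: H(key) = 04 03, then zero-pad to 7 bytes: K' = 04 03 00 00 00 00 00.
K' ⊕ ipad = 32 35 36 36 36 36 36.
Inner input = 32 35 36 36 36 36 36 ∥ ba 4d cf.
Inner hash: sum = 50+53+54+54+54+54+54+186+77+207 = 843 → 03 4b.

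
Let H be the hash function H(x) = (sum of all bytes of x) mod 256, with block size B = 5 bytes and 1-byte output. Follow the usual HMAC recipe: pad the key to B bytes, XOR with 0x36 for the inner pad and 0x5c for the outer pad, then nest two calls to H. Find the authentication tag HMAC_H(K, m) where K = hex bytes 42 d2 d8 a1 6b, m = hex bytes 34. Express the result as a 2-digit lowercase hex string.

d2

Key hex bytes 42 d2 d8 a1 6b is exactly B = 5 bytes: K' = 42 d2 d8 a1 6b.
K' ⊕ ipad = 74 e4 ee 97 5d.  K' ⊕ opad = 1e 8e 84 fd 37.
Inner input = (K'⊕ipad) ∥ m = 74 e4 ee 97 5d ∥ 34.
Inner hash: sum = 116+228+238+151+93+52 = 878; mod 256 = 110 → 6e.
Outer input = (K'⊕opad) ∥ inner = 1e 8e 84 fd 37 ∥ 6e.
Outer hash (tag): sum = 30+142+132+253+55+110 = 722; mod 256 = 210 → d2.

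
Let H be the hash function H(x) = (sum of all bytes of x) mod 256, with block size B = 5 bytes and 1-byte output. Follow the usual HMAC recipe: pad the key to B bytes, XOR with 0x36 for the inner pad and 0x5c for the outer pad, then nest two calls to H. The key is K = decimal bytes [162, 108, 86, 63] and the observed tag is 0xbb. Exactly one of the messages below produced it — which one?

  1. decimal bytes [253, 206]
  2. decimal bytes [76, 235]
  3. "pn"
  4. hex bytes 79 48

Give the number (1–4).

2

Key decimal bytes [162, 108, 86, 63] = a2 6c 56 3f is 4 bytes ≤ B = 5; zero-pad to 5 bytes: K' = a2 6c 56 3f 00.
K' ⊕ ipad = 94 5a 60 09 36; K' ⊕ opad = fe 30 0a 63 5c.
m1: inner = H(94 5a 60 09 36 fd ce) = 58; tag = H(fe 30 0a 63 5c 58) = 4f
m2: inner = H(94 5a 60 09 36 4c eb) = c4; tag = H(fe 30 0a 63 5c c4) = bb ← matches
m3: inner = H(94 5a 60 09 36 70 6e) = 6b; tag = H(fe 30 0a 63 5c 6b) = 62
m4: inner = H(94 5a 60 09 36 79 48) = 4e; tag = H(fe 30 0a 63 5c 4e) = 45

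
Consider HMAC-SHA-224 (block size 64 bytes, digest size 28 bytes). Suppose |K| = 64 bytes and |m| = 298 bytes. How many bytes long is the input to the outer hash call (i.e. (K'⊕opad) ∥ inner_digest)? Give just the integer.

Key is 64 ≤ 64 bytes, zero-padded: |K'| = 64.
Outer input = (K'⊕opad) ∥ H(inner) → 64 + 28 = 92 bytes.

92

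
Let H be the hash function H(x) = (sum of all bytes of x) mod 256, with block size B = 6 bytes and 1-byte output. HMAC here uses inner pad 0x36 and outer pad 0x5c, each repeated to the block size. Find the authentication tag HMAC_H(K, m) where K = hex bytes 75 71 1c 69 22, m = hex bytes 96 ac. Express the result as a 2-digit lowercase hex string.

44

Key hex bytes 75 71 1c 69 22 is 5 bytes ≤ B = 6; zero-pad to 6 bytes: K' = 75 71 1c 69 22 00.
K' ⊕ ipad = 43 47 2a 5f 14 36.  K' ⊕ opad = 29 2d 40 35 7e 5c.
Inner input = (K'⊕ipad) ∥ m = 43 47 2a 5f 14 36 ∥ 96 ac.
Inner hash: sum = 67+71+42+95+20+54+150+172 = 671; mod 256 = 159 → 9f.
Outer input = (K'⊕opad) ∥ inner = 29 2d 40 35 7e 5c ∥ 9f.
Outer hash (tag): sum = 41+45+64+53+126+92+159 = 580; mod 256 = 68 → 44.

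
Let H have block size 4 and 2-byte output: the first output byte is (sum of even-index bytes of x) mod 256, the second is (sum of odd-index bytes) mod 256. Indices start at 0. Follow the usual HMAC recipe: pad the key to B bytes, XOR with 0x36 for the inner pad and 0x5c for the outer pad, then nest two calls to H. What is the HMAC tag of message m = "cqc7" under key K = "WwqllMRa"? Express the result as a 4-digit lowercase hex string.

Key "WwqllMRa" = 57 77 71 6c 6c 4d 52 61 is 8 bytes > B = 4, so hash it first: H(key) = 86 91, then zero-pad to 4 bytes: K' = 86 91 00 00.
K' ⊕ ipad = b0 a7 36 36.  K' ⊕ opad = da cd 5c 5c.
Inner input = (K'⊕ipad) ∥ m = b0 a7 36 36 ∥ 63 71 63 37.
Inner hash: even-index sum = 428 mod 256 = 172; odd-index sum = 389 mod 256 = 133 → ac 85.
Outer input = (K'⊕opad) ∥ inner = da cd 5c 5c ∥ ac 85.
Outer hash (tag): even-index sum = 482 mod 256 = 226; odd-index sum = 430 mod 256 = 174 → e2 ae.

e2ae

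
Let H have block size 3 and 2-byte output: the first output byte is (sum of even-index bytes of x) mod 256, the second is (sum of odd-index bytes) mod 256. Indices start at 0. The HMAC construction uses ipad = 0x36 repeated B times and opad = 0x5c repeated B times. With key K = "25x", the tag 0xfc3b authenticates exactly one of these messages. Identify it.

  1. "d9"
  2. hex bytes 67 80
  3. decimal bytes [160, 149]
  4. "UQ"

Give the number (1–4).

Key "25x" = 32 35 78 is exactly B = 3 bytes: K' = 32 35 78.
K' ⊕ ipad = 04 03 4e; K' ⊕ opad = 6e 69 24.
m1: inner = H(04 03 4e 64 39) = 8b 67; tag = H(6e 69 24 8b 67) = f9f4
m2: inner = H(04 03 4e 67 80) = d2 6a; tag = H(6e 69 24 d2 6a) = fc3b ← matches
m3: inner = H(04 03 4e a0 95) = e7 a3; tag = H(6e 69 24 e7 a3) = 3550
m4: inner = H(04 03 4e 55 51) = a3 58; tag = H(6e 69 24 a3 58) = ea0c

2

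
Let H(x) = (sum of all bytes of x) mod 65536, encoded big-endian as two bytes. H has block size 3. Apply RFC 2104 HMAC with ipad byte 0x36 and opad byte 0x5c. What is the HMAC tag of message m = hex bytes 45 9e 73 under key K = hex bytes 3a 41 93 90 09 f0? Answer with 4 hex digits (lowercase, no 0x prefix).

Key hex bytes 3a 41 93 90 09 f0 is 6 bytes > B = 3, so hash it first: H(key) = 02 97, then zero-pad to 3 bytes: K' = 02 97 00.
K' ⊕ ipad = 34 a1 36.  K' ⊕ opad = 5e cb 5c.
Inner input = (K'⊕ipad) ∥ m = 34 a1 36 ∥ 45 9e 73.
Inner hash: sum = 52+161+54+69+158+115 = 609 → 02 61.
Outer input = (K'⊕opad) ∥ inner = 5e cb 5c ∥ 02 61.
Outer hash (tag): sum = 94+203+92+2+97 = 488 → 01 e8.

01e8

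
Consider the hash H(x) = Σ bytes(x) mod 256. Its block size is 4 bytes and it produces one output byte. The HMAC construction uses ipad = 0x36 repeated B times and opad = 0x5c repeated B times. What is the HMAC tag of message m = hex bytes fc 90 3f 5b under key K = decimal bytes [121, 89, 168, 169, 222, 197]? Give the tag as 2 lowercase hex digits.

Key decimal bytes [121, 89, 168, 169, 222, 197] = 79 59 a8 a9 de c5 is 6 bytes > B = 4, so hash it first: H(key) = c6, then zero-pad to 4 bytes: K' = c6 00 00 00.
K' ⊕ ipad = f0 36 36 36.  K' ⊕ opad = 9a 5c 5c 5c.
Inner input = (K'⊕ipad) ∥ m = f0 36 36 36 ∥ fc 90 3f 5b.
Inner hash: sum = 240+54+54+54+252+144+63+91 = 952; mod 256 = 184 → b8.
Outer input = (K'⊕opad) ∥ inner = 9a 5c 5c 5c ∥ b8.
Outer hash (tag): sum = 154+92+92+92+184 = 614; mod 256 = 102 → 66.

66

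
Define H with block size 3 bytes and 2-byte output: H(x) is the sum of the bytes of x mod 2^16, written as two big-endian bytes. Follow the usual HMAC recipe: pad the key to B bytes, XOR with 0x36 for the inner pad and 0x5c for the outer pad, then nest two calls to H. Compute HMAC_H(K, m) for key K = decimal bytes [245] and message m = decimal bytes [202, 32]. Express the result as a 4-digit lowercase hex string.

Key decimal bytes [245] = f5 is 1 byte ≤ B = 3; zero-pad to 3 bytes: K' = f5 00 00.
K' ⊕ ipad = c3 36 36.  K' ⊕ opad = a9 5c 5c.
Inner input = (K'⊕ipad) ∥ m = c3 36 36 ∥ ca 20.
Inner hash: sum = 195+54+54+202+32 = 537 → 02 19.
Outer input = (K'⊕opad) ∥ inner = a9 5c 5c ∥ 02 19.
Outer hash (tag): sum = 169+92+92+2+25 = 380 → 01 7c.

017c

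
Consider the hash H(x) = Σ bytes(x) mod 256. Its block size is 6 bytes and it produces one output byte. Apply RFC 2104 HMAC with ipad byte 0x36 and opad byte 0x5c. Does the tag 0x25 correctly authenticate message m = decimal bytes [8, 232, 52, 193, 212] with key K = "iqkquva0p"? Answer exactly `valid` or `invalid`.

valid

Key "iqkquva0p" = 69 71 6b 71 75 76 61 30 70 is 9 bytes > B = 6, so hash it first: H(key) = a2, then zero-pad to 6 bytes: K' = a2 00 00 00 00 00.
K' ⊕ ipad = 94 36 36 36 36 36; K' ⊕ opad = fe 5c 5c 5c 5c 5c.
Inner hash: sum = 148+54+54+54+54+54+8+232+52+193+212 = 1115; mod 256 = 91 → 5b.
Outer hash (recomputed tag): sum = 254+92+92+92+92+92+91 = 805; mod 256 = 37 → 25.
Recomputed tag = 25; claimed = 25 → match.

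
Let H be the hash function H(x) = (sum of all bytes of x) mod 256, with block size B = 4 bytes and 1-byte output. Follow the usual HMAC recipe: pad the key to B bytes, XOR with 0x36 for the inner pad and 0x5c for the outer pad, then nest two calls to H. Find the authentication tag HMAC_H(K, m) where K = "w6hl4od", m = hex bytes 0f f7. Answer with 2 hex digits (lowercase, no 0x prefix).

4e

Key "w6hl4od" = 77 36 68 6c 34 6f 64 is 7 bytes > B = 4, so hash it first: H(key) = 88, then zero-pad to 4 bytes: K' = 88 00 00 00.
K' ⊕ ipad = be 36 36 36.  K' ⊕ opad = d4 5c 5c 5c.
Inner input = (K'⊕ipad) ∥ m = be 36 36 36 ∥ 0f f7.
Inner hash: sum = 190+54+54+54+15+247 = 614; mod 256 = 102 → 66.
Outer input = (K'⊕opad) ∥ inner = d4 5c 5c 5c ∥ 66.
Outer hash (tag): sum = 212+92+92+92+102 = 590; mod 256 = 78 → 4e.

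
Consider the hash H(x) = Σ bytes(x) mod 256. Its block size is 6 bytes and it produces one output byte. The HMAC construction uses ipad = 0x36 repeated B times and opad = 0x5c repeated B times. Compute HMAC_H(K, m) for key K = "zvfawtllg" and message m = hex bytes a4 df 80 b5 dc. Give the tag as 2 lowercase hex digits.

Key "zvfawtllg" = 7a 76 66 61 77 74 6c 6c 67 is 9 bytes > B = 6, so hash it first: H(key) = e1, then zero-pad to 6 bytes: K' = e1 00 00 00 00 00.
K' ⊕ ipad = d7 36 36 36 36 36.  K' ⊕ opad = bd 5c 5c 5c 5c 5c.
Inner input = (K'⊕ipad) ∥ m = d7 36 36 36 36 36 ∥ a4 df 80 b5 dc.
Inner hash: sum = 215+54+54+54+54+54+164+223+128+181+220 = 1401; mod 256 = 121 → 79.
Outer input = (K'⊕opad) ∥ inner = bd 5c 5c 5c 5c 5c ∥ 79.
Outer hash (tag): sum = 189+92+92+92+92+92+121 = 770; mod 256 = 2 → 02.

02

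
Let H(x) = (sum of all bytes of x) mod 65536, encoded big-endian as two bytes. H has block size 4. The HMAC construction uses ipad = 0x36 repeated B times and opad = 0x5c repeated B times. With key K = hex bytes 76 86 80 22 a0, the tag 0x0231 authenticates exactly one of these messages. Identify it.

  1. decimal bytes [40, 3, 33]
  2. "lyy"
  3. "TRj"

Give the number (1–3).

Key hex bytes 76 86 80 22 a0 is 5 bytes > B = 4, so hash it first: H(key) = 02 3e, then zero-pad to 4 bytes: K' = 02 3e 00 00.
K' ⊕ ipad = 34 08 36 36; K' ⊕ opad = 5e 62 5c 5c.
m1: inner = H(34 08 36 36 28 03 21) = 00 f4; tag = H(5e 62 5c 5c 00 f4) = 026c
m2: inner = H(34 08 36 36 6c 79 79) = 02 06; tag = H(5e 62 5c 5c 02 06) = 0180
m3: inner = H(34 08 36 36 54 52 6a) = 01 b8; tag = H(5e 62 5c 5c 01 b8) = 0231 ← matches

3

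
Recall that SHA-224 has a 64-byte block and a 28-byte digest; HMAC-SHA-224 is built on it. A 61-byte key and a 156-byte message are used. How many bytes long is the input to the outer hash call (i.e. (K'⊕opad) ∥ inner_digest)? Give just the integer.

Key is 61 ≤ 64 bytes, zero-padded: |K'| = 64.
Outer input = (K'⊕opad) ∥ H(inner) → 64 + 28 = 92 bytes.

92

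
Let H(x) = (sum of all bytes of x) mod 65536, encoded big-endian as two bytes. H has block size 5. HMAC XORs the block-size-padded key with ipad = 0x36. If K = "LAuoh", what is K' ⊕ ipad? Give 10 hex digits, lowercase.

7a7743595e

Key "LAuoh" = 4c 41 75 6f 68 is exactly B = 5 bytes: K' = 4c 41 75 6f 68.
XOR each byte with 0x36: 4c⊕36=7a, 41⊕36=77, 75⊕36=43, 6f⊕36=59, 68⊕36=5e.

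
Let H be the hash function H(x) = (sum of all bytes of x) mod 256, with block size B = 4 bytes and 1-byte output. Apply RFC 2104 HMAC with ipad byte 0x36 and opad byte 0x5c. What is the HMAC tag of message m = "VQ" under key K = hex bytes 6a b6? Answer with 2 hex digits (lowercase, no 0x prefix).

Key hex bytes 6a b6 is 2 bytes ≤ B = 4; zero-pad to 4 bytes: K' = 6a b6 00 00.
K' ⊕ ipad = 5c 80 36 36.  K' ⊕ opad = 36 ea 5c 5c.
Inner input = (K'⊕ipad) ∥ m = 5c 80 36 36 ∥ 56 51.
Inner hash: sum = 92+128+54+54+86+81 = 495; mod 256 = 239 → ef.
Outer input = (K'⊕opad) ∥ inner = 36 ea 5c 5c ∥ ef.
Outer hash (tag): sum = 54+234+92+92+239 = 711; mod 256 = 199 → c7.

c7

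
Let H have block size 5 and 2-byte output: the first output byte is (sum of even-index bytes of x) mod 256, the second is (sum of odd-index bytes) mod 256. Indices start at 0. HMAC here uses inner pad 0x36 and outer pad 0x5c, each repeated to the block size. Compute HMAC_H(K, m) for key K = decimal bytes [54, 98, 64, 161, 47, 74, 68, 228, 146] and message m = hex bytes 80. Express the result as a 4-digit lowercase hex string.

Key decimal bytes [54, 98, 64, 161, 47, 74, 68, 228, 146] = 36 62 40 a1 2f 4a 44 e4 92 is 9 bytes > B = 5, so hash it first: H(key) = 7b 31, then zero-pad to 5 bytes: K' = 7b 31 00 00 00.
K' ⊕ ipad = 4d 07 36 36 36.  K' ⊕ opad = 27 6d 5c 5c 5c.
Inner input = (K'⊕ipad) ∥ m = 4d 07 36 36 36 ∥ 80.
Inner hash: even-index sum = 185 mod 256 = 185; odd-index sum = 189 mod 256 = 189 → b9 bd.
Outer input = (K'⊕opad) ∥ inner = 27 6d 5c 5c 5c ∥ b9 bd.
Outer hash (tag): even-index sum = 412 mod 256 = 156; odd-index sum = 386 mod 256 = 130 → 9c 82.

9c82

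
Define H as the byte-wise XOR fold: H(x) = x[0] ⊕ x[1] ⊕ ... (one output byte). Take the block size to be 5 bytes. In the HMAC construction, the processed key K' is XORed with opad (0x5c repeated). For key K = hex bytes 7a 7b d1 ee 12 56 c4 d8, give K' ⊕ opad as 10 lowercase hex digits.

3a5c5c5c5c

Key hex bytes 7a 7b d1 ee 12 56 c4 d8 is 8 bytes > B = 5, so hash it first: H(key) = 66, then zero-pad to 5 bytes: K' = 66 00 00 00 00.
XOR each byte with 0x5c: 66⊕5c=3a, 00⊕5c=5c, 00⊕5c=5c, 00⊕5c=5c, 00⊕5c=5c.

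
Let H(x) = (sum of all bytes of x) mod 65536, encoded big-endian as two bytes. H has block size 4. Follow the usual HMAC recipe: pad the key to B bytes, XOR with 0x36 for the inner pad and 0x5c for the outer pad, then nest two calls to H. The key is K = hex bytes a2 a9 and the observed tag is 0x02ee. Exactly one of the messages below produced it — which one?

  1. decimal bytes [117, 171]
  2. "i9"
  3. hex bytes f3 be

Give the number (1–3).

Key hex bytes a2 a9 is 2 bytes ≤ B = 4; zero-pad to 4 bytes: K' = a2 a9 00 00.
K' ⊕ ipad = 94 9f 36 36; K' ⊕ opad = fe f5 5c 5c.
m1: inner = H(94 9f 36 36 75 ab) = 02 bf; tag = H(fe f5 5c 5c 02 bf) = 036c
m2: inner = H(94 9f 36 36 69 39) = 02 41; tag = H(fe f5 5c 5c 02 41) = 02ee ← matches
m3: inner = H(94 9f 36 36 f3 be) = 03 50; tag = H(fe f5 5c 5c 03 50) = 02fe

2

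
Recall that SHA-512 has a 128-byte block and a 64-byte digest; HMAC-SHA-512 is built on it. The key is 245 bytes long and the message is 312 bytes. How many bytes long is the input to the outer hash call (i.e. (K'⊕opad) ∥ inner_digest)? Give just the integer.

192

Key is 245 > 128 bytes, so it is hashed to 64 bytes then zero-padded to 128: |K'| = 128.
Outer input = (K'⊕opad) ∥ H(inner) → 128 + 64 = 192 bytes.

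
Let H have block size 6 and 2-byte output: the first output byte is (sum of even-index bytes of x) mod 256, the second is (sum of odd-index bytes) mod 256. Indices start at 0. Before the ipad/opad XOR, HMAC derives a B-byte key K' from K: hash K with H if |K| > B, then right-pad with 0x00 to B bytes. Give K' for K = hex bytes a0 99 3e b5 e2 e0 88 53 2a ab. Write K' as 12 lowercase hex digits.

|K| = 10 > B = 6, so first hash the key.
H(K): even-index sum = 626 mod 256 = 114; odd-index sum = 812 mod 256 = 44 → 72 2c.
Zero-pad H(K) = 72 2c to 6 bytes: K' = 72 2c 00 00 00 00.

722c00000000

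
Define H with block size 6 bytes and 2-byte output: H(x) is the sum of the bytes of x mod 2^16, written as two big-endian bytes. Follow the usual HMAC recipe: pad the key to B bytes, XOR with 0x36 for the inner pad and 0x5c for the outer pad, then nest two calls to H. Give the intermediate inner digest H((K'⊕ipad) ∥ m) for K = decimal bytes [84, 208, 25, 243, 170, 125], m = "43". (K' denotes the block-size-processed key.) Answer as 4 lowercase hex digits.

Key decimal bytes [84, 208, 25, 243, 170, 125] = 54 d0 19 f3 aa 7d is exactly B = 6 bytes: K' = 54 d0 19 f3 aa 7d.
K' ⊕ ipad = 62 e6 2f c5 9c 4b.
Inner input = 62 e6 2f c5 9c 4b ∥ 34 33.
Inner hash: sum = 98+230+47+197+156+75+52+51 = 906 → 03 8a.

038a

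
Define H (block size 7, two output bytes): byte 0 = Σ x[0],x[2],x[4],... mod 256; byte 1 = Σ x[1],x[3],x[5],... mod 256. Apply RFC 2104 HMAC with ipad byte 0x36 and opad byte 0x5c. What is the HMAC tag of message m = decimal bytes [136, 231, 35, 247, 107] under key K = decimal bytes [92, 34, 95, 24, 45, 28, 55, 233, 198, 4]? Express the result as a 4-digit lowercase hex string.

Key decimal bytes [92, 34, 95, 24, 45, 28, 55, 233, 198, 4] = 5c 22 5f 18 2d 1c 37 e9 c6 04 is 10 bytes > B = 7, so hash it first: H(key) = e5 43, then zero-pad to 7 bytes: K' = e5 43 00 00 00 00 00.
K' ⊕ ipad = d3 75 36 36 36 36 36.  K' ⊕ opad = b9 1f 5c 5c 5c 5c 5c.
Inner input = (K'⊕ipad) ∥ m = d3 75 36 36 36 36 36 ∥ 88 e7 23 f7 6b.
Inner hash: even-index sum = 851 mod 256 = 83; odd-index sum = 503 mod 256 = 247 → 53 f7.
Outer input = (K'⊕opad) ∥ inner = b9 1f 5c 5c 5c 5c 5c ∥ 53 f7.
Outer hash (tag): even-index sum = 708 mod 256 = 196; odd-index sum = 298 mod 256 = 42 → c4 2a.

c42a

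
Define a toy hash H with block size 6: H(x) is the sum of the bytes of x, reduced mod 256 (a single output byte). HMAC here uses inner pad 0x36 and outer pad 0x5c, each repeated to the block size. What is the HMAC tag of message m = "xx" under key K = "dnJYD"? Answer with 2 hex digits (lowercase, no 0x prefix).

26

Key "dnJYD" = 64 6e 4a 59 44 is 5 bytes ≤ B = 6; zero-pad to 6 bytes: K' = 64 6e 4a 59 44 00.
K' ⊕ ipad = 52 58 7c 6f 72 36.  K' ⊕ opad = 38 32 16 05 18 5c.
Inner input = (K'⊕ipad) ∥ m = 52 58 7c 6f 72 36 ∥ 78 78.
Inner hash: sum = 82+88+124+111+114+54+120+120 = 813; mod 256 = 45 → 2d.
Outer input = (K'⊕opad) ∥ inner = 38 32 16 05 18 5c ∥ 2d.
Outer hash (tag): sum = 56+50+22+5+24+92+45 = 294; mod 256 = 38 → 26.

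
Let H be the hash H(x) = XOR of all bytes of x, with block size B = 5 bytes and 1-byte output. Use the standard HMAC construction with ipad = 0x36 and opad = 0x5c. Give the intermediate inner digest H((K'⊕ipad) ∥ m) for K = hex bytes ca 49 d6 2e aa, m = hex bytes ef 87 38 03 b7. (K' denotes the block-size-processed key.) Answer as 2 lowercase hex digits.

Key hex bytes ca 49 d6 2e aa is exactly B = 5 bytes: K' = ca 49 d6 2e aa.
K' ⊕ ipad = fc 7f e0 18 9c.
Inner input = fc 7f e0 18 9c ∥ ef 87 38 03 b7.
Inner hash: XOR fc⊕7f⊕e0⊕18⊕9c⊕ef⊕87⊕38⊕03⊕b7 = 03.

03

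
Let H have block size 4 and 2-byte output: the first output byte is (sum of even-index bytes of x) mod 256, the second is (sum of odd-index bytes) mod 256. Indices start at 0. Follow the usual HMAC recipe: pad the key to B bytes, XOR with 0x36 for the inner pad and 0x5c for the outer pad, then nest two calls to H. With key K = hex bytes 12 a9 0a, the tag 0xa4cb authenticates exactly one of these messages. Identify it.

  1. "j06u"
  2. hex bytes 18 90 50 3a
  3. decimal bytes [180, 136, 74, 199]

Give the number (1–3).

1

Key hex bytes 12 a9 0a is 3 bytes ≤ B = 4; zero-pad to 4 bytes: K' = 12 a9 0a 00.
K' ⊕ ipad = 24 9f 3c 36; K' ⊕ opad = 4e f5 56 5c.
m1: inner = H(24 9f 3c 36 6a 30 36 75) = 00 7a; tag = H(4e f5 56 5c 00 7a) = a4cb ← matches
m2: inner = H(24 9f 3c 36 18 90 50 3a) = c8 9f; tag = H(4e f5 56 5c c8 9f) = 6cf0
m3: inner = H(24 9f 3c 36 b4 88 4a c7) = 5e 24; tag = H(4e f5 56 5c 5e 24) = 0275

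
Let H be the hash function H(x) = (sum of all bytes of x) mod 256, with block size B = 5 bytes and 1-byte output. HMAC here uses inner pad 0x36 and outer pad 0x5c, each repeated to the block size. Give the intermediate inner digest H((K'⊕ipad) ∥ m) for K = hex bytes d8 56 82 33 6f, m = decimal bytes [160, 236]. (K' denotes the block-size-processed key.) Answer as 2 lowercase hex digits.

ec

Key hex bytes d8 56 82 33 6f is exactly B = 5 bytes: K' = d8 56 82 33 6f.
K' ⊕ ipad = ee 60 b4 05 59.
Inner input = ee 60 b4 05 59 ∥ a0 ec.
Inner hash: sum = 238+96+180+5+89+160+236 = 1004; mod 256 = 236 → ec.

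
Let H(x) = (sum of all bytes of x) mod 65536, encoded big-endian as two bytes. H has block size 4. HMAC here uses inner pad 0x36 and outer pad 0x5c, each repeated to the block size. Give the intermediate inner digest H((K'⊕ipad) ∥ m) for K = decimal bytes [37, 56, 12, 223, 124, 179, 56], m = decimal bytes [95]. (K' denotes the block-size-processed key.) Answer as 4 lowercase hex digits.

0198

Key decimal bytes [37, 56, 12, 223, 124, 179, 56] = 25 38 0c df 7c b3 38 is 7 bytes > B = 4, so hash it first: H(key) = 02 af, then zero-pad to 4 bytes: K' = 02 af 00 00.
K' ⊕ ipad = 34 99 36 36.
Inner input = 34 99 36 36 ∥ 5f.
Inner hash: sum = 52+153+54+54+95 = 408 → 01 98.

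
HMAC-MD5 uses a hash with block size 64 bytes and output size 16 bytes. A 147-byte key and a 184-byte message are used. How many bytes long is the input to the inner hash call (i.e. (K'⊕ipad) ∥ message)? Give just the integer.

Key is 147 > 64 bytes, so it is hashed to 16 bytes then zero-padded to 64: |K'| = 64.
Inner input = (K'⊕ipad) ∥ m → 64 + 184 = 248 bytes.

248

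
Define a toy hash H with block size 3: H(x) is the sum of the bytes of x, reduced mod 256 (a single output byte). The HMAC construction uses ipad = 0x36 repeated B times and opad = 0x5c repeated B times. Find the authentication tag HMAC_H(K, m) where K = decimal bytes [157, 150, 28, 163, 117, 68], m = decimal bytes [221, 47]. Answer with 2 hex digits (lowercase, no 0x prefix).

Key decimal bytes [157, 150, 28, 163, 117, 68] = 9d 96 1c a3 75 44 is 6 bytes > B = 3, so hash it first: H(key) = ab, then zero-pad to 3 bytes: K' = ab 00 00.
K' ⊕ ipad = 9d 36 36.  K' ⊕ opad = f7 5c 5c.
Inner input = (K'⊕ipad) ∥ m = 9d 36 36 ∥ dd 2f.
Inner hash: sum = 157+54+54+221+47 = 533; mod 256 = 21 → 15.
Outer input = (K'⊕opad) ∥ inner = f7 5c 5c ∥ 15.
Outer hash (tag): sum = 247+92+92+21 = 452; mod 256 = 196 → c4.

c4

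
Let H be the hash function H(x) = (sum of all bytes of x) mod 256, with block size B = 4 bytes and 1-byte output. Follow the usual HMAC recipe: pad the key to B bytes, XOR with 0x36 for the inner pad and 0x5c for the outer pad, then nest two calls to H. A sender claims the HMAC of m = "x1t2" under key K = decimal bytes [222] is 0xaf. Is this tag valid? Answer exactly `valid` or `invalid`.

invalid

Key decimal bytes [222] = de is 1 byte ≤ B = 4; zero-pad to 4 bytes: K' = de 00 00 00.
K' ⊕ ipad = e8 36 36 36; K' ⊕ opad = 82 5c 5c 5c.
Inner hash: sum = 232+54+54+54+120+49+116+50 = 729; mod 256 = 217 → d9.
Outer hash (recomputed tag): sum = 130+92+92+92+217 = 623; mod 256 = 111 → 6f.
Recomputed tag = 6f; claimed = af → mismatch.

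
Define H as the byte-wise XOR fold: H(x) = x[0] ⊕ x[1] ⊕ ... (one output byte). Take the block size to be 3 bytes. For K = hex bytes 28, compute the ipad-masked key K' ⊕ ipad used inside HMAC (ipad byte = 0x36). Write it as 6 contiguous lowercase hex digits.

Key hex bytes 28 is 1 byte ≤ B = 3; zero-pad to 3 bytes: K' = 28 00 00.
XOR each byte with 0x36: 28⊕36=1e, 00⊕36=36, 00⊕36=36.

1e3636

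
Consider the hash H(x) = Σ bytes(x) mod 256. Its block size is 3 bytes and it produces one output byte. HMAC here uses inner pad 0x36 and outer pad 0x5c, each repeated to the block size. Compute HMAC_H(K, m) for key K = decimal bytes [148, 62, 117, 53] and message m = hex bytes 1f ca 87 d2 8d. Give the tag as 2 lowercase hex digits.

Key decimal bytes [148, 62, 117, 53] = 94 3e 75 35 is 4 bytes > B = 3, so hash it first: H(key) = 7c, then zero-pad to 3 bytes: K' = 7c 00 00.
K' ⊕ ipad = 4a 36 36.  K' ⊕ opad = 20 5c 5c.
Inner input = (K'⊕ipad) ∥ m = 4a 36 36 ∥ 1f ca 87 d2 8d.
Inner hash: sum = 74+54+54+31+202+135+210+141 = 901; mod 256 = 133 → 85.
Outer input = (K'⊕opad) ∥ inner = 20 5c 5c ∥ 85.
Outer hash (tag): sum = 32+92+92+133 = 349; mod 256 = 93 → 5d.

5d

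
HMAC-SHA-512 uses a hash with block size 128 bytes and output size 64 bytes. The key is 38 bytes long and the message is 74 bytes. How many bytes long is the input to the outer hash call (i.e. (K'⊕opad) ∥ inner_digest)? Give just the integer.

Key is 38 ≤ 128 bytes, zero-padded: |K'| = 128.
Outer input = (K'⊕opad) ∥ H(inner) → 128 + 64 = 192 bytes.

192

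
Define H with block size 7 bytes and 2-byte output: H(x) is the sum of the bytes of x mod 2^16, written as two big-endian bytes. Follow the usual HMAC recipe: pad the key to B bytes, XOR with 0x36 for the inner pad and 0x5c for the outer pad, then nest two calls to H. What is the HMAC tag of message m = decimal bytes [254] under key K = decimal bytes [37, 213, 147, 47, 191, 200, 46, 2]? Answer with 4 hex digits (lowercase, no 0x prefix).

02e2

Key decimal bytes [37, 213, 147, 47, 191, 200, 46, 2] = 25 d5 93 2f bf c8 2e 02 is 8 bytes > B = 7, so hash it first: H(key) = 03 73, then zero-pad to 7 bytes: K' = 03 73 00 00 00 00 00.
K' ⊕ ipad = 35 45 36 36 36 36 36.  K' ⊕ opad = 5f 2f 5c 5c 5c 5c 5c.
Inner input = (K'⊕ipad) ∥ m = 35 45 36 36 36 36 36 ∥ fe.
Inner hash: sum = 53+69+54+54+54+54+54+254 = 646 → 02 86.
Outer input = (K'⊕opad) ∥ inner = 5f 2f 5c 5c 5c 5c 5c ∥ 02 86.
Outer hash (tag): sum = 95+47+92+92+92+92+92+2+134 = 738 → 02 e2.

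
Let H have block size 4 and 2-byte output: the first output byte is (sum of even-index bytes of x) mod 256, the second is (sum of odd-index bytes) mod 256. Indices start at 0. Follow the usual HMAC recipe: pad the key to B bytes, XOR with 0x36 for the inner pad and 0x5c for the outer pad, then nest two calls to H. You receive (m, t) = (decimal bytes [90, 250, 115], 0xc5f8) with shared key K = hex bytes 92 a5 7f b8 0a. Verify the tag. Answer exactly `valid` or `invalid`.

Key hex bytes 92 a5 7f b8 0a is 5 bytes > B = 4, so hash it first: H(key) = 1b 5d, then zero-pad to 4 bytes: K' = 1b 5d 00 00.
K' ⊕ ipad = 2d 6b 36 36; K' ⊕ opad = 47 01 5c 5c.
Inner hash: even-index sum = 304 mod 256 = 48; odd-index sum = 411 mod 256 = 155 → 30 9b.
Outer hash (recomputed tag): even-index sum = 211 mod 256 = 211; odd-index sum = 248 mod 256 = 248 → d3 f8.
Recomputed tag = d3f8; claimed = c5f8 → mismatch.

invalid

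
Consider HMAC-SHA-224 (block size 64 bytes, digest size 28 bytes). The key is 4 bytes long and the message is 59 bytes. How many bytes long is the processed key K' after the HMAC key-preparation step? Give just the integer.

64

Key is 4 ≤ 64 bytes, zero-padded: |K'| = 64.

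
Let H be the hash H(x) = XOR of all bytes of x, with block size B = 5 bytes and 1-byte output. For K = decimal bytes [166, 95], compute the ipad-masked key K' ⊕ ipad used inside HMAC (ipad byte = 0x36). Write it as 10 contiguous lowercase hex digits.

9069363636

Key decimal bytes [166, 95] = a6 5f is 2 bytes ≤ B = 5; zero-pad to 5 bytes: K' = a6 5f 00 00 00.
XOR each byte with 0x36: a6⊕36=90, 5f⊕36=69, 00⊕36=36, 00⊕36=36, 00⊕36=36.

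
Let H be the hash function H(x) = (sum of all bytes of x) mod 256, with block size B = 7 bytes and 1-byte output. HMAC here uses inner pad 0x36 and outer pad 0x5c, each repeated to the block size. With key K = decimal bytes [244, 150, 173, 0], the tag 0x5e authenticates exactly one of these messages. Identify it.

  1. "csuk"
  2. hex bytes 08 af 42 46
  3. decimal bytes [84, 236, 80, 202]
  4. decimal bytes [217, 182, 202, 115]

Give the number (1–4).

Key decimal bytes [244, 150, 173, 0] = f4 96 ad 00 is 4 bytes ≤ B = 7; zero-pad to 7 bytes: K' = f4 96 ad 00 00 00 00.
K' ⊕ ipad = c2 a0 9b 36 36 36 36; K' ⊕ opad = a8 ca f1 5c 5c 5c 5c.
m1: inner = H(c2 a0 9b 36 36 36 36 63 73 75 6b) = 8b; tag = H(a8 ca f1 5c 5c 5c 5c 8b) = 5e ← matches
m2: inner = H(c2 a0 9b 36 36 36 36 08 af 42 46) = 14; tag = H(a8 ca f1 5c 5c 5c 5c 14) = e7
m3: inner = H(c2 a0 9b 36 36 36 36 54 ec 50 ca) = 2f; tag = H(a8 ca f1 5c 5c 5c 5c 2f) = 02
m4: inner = H(c2 a0 9b 36 36 36 36 d9 b6 ca 73) = a1; tag = H(a8 ca f1 5c 5c 5c 5c a1) = 74

1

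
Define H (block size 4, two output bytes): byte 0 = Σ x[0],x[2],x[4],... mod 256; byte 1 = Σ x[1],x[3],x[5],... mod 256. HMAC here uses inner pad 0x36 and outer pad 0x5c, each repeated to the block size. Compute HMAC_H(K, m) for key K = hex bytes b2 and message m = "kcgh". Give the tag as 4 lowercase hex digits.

Key hex bytes b2 is 1 byte ≤ B = 4; zero-pad to 4 bytes: K' = b2 00 00 00.
K' ⊕ ipad = 84 36 36 36.  K' ⊕ opad = ee 5c 5c 5c.
Inner input = (K'⊕ipad) ∥ m = 84 36 36 36 ∥ 6b 63 67 68.
Inner hash: even-index sum = 396 mod 256 = 140; odd-index sum = 311 mod 256 = 55 → 8c 37.
Outer input = (K'⊕opad) ∥ inner = ee 5c 5c 5c ∥ 8c 37.
Outer hash (tag): even-index sum = 470 mod 256 = 214; odd-index sum = 239 mod 256 = 239 → d6 ef.

d6ef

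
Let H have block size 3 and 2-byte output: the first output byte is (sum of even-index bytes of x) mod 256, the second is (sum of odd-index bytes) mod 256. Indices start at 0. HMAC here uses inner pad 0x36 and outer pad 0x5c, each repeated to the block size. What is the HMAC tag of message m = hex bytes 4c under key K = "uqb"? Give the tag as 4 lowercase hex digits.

fac4

Key "uqb" = 75 71 62 is exactly B = 3 bytes: K' = 75 71 62.
K' ⊕ ipad = 43 47 54.  K' ⊕ opad = 29 2d 3e.
Inner input = (K'⊕ipad) ∥ m = 43 47 54 ∥ 4c.
Inner hash: even-index sum = 151 mod 256 = 151; odd-index sum = 147 mod 256 = 147 → 97 93.
Outer input = (K'⊕opad) ∥ inner = 29 2d 3e ∥ 97 93.
Outer hash (tag): even-index sum = 250 mod 256 = 250; odd-index sum = 196 mod 256 = 196 → fa c4.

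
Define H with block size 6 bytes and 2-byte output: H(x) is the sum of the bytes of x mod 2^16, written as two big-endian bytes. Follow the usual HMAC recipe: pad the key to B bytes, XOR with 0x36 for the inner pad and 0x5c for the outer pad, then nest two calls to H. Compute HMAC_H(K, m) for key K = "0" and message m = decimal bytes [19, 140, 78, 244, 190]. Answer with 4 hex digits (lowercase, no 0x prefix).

Key "0" = 30 is 1 byte ≤ B = 6; zero-pad to 6 bytes: K' = 30 00 00 00 00 00.
K' ⊕ ipad = 06 36 36 36 36 36.  K' ⊕ opad = 6c 5c 5c 5c 5c 5c.
Inner input = (K'⊕ipad) ∥ m = 06 36 36 36 36 36 ∥ 13 8c 4e f4 be.
Inner hash: sum = 6+54+54+54+54+54+19+140+78+244+190 = 947 → 03 b3.
Outer input = (K'⊕opad) ∥ inner = 6c 5c 5c 5c 5c 5c ∥ 03 b3.
Outer hash (tag): sum = 108+92+92+92+92+92+3+179 = 750 → 02 ee.

02ee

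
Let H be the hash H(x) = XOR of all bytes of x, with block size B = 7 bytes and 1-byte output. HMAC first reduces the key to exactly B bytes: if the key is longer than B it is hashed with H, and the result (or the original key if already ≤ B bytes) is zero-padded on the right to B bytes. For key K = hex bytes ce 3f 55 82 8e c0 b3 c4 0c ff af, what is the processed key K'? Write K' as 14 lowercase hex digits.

|K| = 11 > B = 7, so first hash the key.
H(K): XOR ce⊕3f⊕55⊕82⊕8e⊕c0⊕b3⊕c4⊕0c⊕ff⊕af = 43.
Zero-pad H(K) = 43 to 7 bytes: K' = 43 00 00 00 00 00 00.

43000000000000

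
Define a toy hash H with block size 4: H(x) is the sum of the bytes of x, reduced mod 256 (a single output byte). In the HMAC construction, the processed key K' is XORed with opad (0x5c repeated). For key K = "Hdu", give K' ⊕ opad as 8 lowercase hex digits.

1438295c

Key "Hdu" = 48 64 75 is 3 bytes ≤ B = 4; zero-pad to 4 bytes: K' = 48 64 75 00.
XOR each byte with 0x5c: 48⊕5c=14, 64⊕5c=38, 75⊕5c=29, 00⊕5c=5c.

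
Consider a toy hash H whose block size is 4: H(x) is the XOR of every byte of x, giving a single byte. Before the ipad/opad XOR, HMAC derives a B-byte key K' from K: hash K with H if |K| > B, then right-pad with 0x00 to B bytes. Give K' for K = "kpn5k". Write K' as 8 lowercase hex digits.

|K| = 5 > B = 4, so first hash the key.
H(K): XOR 6b⊕70⊕6e⊕35⊕6b = 2b.
Zero-pad H(K) = 2b to 4 bytes: K' = 2b 00 00 00.

2b000000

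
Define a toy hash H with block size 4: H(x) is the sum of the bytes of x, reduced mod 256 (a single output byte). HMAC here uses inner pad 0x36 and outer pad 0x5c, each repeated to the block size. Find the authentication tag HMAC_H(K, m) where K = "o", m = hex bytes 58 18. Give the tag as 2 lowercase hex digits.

b2

Key "o" = 6f is 1 byte ≤ B = 4; zero-pad to 4 bytes: K' = 6f 00 00 00.
K' ⊕ ipad = 59 36 36 36.  K' ⊕ opad = 33 5c 5c 5c.
Inner input = (K'⊕ipad) ∥ m = 59 36 36 36 ∥ 58 18.
Inner hash: sum = 89+54+54+54+88+24 = 363; mod 256 = 107 → 6b.
Outer input = (K'⊕opad) ∥ inner = 33 5c 5c 5c ∥ 6b.
Outer hash (tag): sum = 51+92+92+92+107 = 434; mod 256 = 178 → b2.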